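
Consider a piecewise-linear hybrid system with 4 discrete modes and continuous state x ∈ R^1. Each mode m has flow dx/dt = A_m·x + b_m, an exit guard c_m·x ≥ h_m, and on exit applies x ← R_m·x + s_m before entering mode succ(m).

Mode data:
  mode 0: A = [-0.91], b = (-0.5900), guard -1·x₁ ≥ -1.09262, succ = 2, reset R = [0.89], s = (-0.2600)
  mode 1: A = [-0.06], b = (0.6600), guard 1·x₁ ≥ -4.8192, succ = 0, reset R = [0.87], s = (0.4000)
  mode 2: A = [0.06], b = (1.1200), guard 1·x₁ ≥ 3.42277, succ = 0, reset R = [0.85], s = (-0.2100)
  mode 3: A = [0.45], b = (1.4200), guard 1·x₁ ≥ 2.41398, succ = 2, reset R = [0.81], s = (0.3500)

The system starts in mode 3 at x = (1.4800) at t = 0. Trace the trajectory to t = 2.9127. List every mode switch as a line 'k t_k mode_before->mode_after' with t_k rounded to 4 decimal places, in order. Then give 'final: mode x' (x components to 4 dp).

Mode 3: guard c·x = 2.4140 hit at Δt = 0.4079 (t = 0.4079), x⁻ = (2.4140) → reset → x⁺ = (2.3053), jump to mode 2
Mode 2: guard c·x = 3.4228 hit at Δt = 0.8652 (t = 1.2731), x⁻ = (3.4228) → reset → x⁺ = (2.6994), jump to mode 0
Mode 0: guard c·x = -1.0926 hit at Δt = 0.7185 (t = 1.9916), x⁻ = (1.0926) → reset → x⁺ = (0.7124), jump to mode 2
Mode 2: flow for 0.9211 to horizon, guard not reached → x = (1.8136)

1 0.4079 3->2
2 1.2731 2->0
3 1.9916 0->2
final: 2 1.8136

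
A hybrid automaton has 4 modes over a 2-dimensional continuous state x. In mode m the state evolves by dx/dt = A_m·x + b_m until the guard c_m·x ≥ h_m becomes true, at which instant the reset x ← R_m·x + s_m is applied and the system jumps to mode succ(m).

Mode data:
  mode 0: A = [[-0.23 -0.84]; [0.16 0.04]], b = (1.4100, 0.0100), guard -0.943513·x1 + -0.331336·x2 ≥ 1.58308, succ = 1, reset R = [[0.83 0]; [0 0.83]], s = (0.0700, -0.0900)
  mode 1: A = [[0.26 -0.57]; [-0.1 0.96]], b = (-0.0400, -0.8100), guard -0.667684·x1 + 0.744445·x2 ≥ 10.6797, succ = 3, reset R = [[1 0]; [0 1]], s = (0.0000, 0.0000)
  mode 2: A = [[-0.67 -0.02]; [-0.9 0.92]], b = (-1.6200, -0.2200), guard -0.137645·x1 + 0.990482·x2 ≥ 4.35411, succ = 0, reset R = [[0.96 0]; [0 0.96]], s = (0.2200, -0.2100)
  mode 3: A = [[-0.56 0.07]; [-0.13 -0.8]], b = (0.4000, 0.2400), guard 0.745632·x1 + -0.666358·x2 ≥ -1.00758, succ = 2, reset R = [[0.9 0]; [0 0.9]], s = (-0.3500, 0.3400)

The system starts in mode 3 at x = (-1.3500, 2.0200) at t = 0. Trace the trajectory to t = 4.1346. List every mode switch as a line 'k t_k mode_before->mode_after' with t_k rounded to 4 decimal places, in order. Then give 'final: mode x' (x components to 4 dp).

1 1.0427 3->2
2 1.9588 2->0
3 3.3558 0->1
final: 1 -4.8633 5.4800

Mode 3: guard c·x = -1.0076 hit at Δt = 1.0427 (t = 1.0427), x⁻ = (-0.3556, 1.1142) → reset → x⁺ = (-0.6700, 1.3428), jump to mode 2
Mode 2: guard c·x = 4.3541 hit at Δt = 0.9161 (t = 1.9588), x⁻ = (-1.5081, 4.1864) → reset → x⁺ = (-1.2278, 3.8089), jump to mode 0
Mode 0: guard c·x = 1.5831 hit at Δt = 1.3970 (t = 3.3558), x⁻ = (-2.9247, 3.5504) → reset → x⁺ = (-2.3575, 2.8568), jump to mode 1
Mode 1: flow for 0.7788 to horizon, guard not reached → x = (-4.8633, 5.4800)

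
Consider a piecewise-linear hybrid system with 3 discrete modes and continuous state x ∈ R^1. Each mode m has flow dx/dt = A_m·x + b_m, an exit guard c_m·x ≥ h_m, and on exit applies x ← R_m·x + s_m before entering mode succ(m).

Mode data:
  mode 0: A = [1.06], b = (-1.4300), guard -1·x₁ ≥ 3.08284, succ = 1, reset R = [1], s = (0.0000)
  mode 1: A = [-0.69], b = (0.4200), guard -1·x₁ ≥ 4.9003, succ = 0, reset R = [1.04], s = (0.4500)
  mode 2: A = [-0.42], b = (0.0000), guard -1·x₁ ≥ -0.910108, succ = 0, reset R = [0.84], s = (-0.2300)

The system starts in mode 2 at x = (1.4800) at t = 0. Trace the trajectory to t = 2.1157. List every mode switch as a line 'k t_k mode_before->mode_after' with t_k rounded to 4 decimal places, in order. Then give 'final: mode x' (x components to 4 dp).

Mode 2: guard c·x = -0.9101 hit at Δt = 1.1577 (t = 1.1577), x⁻ = (0.9101) → reset → x⁺ = (0.5345), jump to mode 0
Mode 0: flow for 0.9580 to horizon, guard not reached → x = (-0.8997)

1 1.1577 2->0
final: 0 -0.8997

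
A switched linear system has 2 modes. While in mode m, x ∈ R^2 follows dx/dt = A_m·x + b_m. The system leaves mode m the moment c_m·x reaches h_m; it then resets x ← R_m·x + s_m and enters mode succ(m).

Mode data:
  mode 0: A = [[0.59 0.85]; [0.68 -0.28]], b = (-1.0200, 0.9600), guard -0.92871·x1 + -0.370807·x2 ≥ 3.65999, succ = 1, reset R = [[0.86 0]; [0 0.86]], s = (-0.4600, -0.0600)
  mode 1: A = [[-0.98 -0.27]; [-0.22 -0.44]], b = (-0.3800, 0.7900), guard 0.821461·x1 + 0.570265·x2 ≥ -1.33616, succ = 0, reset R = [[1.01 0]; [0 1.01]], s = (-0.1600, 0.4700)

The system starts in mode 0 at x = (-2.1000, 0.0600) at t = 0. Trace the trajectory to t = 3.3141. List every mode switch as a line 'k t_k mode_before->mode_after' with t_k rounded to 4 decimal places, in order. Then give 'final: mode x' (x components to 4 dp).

1 0.5795 0->1
2 1.3239 1->0
3 2.1150 0->1
4 2.8124 1->0
final: 0 -3.2960 0.7043

Mode 0: guard c·x = 3.6600 hit at Δt = 0.5795 (t = 0.5795), x⁻ = (-3.7484, -0.4822) → reset → x⁺ = (-3.6836, -0.4747), jump to mode 1
Mode 1: guard c·x = -1.3362 hit at Δt = 0.7444 (t = 1.3239), x⁻ = (-1.9967, 0.5332) → reset → x⁺ = (-2.1767, 1.0085), jump to mode 0
Mode 0: guard c·x = 3.6600 hit at Δt = 0.7911 (t = 2.1150), x⁻ = (-3.9615, 0.0514) → reset → x⁺ = (-3.8669, -0.0158), jump to mode 1
Mode 1: guard c·x = -1.3362 hit at Δt = 0.6974 (t = 2.8124), x⁻ = (-2.2131, 0.8449) → reset → x⁺ = (-2.3952, 1.3234), jump to mode 0
Mode 0: flow for 0.5017 to horizon, guard not reached → x = (-3.2960, 0.7043)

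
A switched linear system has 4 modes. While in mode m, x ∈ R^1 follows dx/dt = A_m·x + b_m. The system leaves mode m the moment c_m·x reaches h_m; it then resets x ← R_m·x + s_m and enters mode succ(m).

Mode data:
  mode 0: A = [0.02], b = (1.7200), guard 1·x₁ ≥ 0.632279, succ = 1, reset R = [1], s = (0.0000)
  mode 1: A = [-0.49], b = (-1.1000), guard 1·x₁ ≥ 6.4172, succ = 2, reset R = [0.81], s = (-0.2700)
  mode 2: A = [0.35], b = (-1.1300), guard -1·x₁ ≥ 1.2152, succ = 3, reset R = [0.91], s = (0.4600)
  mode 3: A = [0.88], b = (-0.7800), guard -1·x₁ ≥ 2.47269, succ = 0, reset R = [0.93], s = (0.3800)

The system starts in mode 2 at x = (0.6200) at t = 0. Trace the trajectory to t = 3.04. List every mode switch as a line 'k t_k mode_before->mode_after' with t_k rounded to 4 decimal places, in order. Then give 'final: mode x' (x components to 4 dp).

Mode 2: guard c·x = 1.2152 hit at Δt = 1.5220 (t = 1.5220), x⁻ = (-1.2152) → reset → x⁺ = (-0.6458), jump to mode 3
Mode 3: guard c·x = 2.4727 hit at Δt = 0.8920 (t = 2.4140), x⁻ = (-2.4727) → reset → x⁺ = (-1.9196), jump to mode 0
Mode 0: flow for 0.6260 to horizon, guard not reached → x = (-0.8603)

1 1.5220 2->3
2 2.4140 3->0
final: 0 -0.8603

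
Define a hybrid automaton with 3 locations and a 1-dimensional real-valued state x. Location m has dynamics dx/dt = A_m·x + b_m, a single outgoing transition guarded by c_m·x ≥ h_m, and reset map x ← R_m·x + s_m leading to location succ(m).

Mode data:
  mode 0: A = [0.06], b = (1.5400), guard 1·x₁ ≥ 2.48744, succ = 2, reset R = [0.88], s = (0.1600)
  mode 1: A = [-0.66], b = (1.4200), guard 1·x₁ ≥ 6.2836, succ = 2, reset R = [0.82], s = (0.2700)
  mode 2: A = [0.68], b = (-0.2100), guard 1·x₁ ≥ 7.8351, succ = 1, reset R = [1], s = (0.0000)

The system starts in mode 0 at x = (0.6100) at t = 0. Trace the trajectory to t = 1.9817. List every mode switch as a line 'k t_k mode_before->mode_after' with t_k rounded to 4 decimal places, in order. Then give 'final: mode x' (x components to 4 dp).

Mode 0: guard c·x = 2.4874 hit at Δt = 1.1502 (t = 1.1502), x⁻ = (2.4874) → reset → x⁺ = (2.3489), jump to mode 2
Mode 2: flow for 0.8315 to horizon, guard not reached → x = (3.8998)

1 1.1502 0->2
final: 2 3.8998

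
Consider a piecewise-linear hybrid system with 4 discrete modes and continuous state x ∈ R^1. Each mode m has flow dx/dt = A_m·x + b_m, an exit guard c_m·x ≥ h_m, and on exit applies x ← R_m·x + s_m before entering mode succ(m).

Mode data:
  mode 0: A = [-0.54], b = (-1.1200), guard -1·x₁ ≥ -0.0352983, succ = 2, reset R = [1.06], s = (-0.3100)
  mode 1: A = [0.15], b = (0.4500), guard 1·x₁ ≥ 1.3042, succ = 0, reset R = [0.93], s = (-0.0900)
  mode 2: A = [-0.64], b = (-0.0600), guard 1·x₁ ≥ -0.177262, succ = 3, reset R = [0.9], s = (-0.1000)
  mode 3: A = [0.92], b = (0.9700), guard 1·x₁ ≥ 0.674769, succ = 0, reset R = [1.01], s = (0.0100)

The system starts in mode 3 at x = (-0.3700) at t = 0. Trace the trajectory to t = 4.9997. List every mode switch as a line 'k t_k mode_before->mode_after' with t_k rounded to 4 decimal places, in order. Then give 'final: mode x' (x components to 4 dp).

Mode 3: guard c·x = 0.6748 hit at Δt = 1.0075 (t = 1.0075), x⁻ = (0.6748) → reset → x⁺ = (0.6915), jump to mode 0
Mode 0: guard c·x = -0.0353 hit at Δt = 0.5016 (t = 1.5091), x⁻ = (0.0353) → reset → x⁺ = (-0.2726), jump to mode 2
Mode 2: guard c·x = -0.1773 hit at Δt = 1.1898 (t = 2.6989), x⁻ = (-0.1773) → reset → x⁺ = (-0.2595), jump to mode 3
Mode 3: guard c·x = 0.6748 hit at Δt = 0.8448 (t = 3.5437), x⁻ = (0.6748) → reset → x⁺ = (0.6915), jump to mode 0
Mode 0: guard c·x = -0.0353 hit at Δt = 0.5016 (t = 4.0453), x⁻ = (0.0353) → reset → x⁺ = (-0.2726), jump to mode 2
Mode 2: flow for 0.9544 to horizon, guard not reached → x = (-0.1908)

1 1.0075 3->0
2 1.5091 0->2
3 2.6989 2->3
4 3.5437 3->0
5 4.0453 0->2
final: 2 -0.1908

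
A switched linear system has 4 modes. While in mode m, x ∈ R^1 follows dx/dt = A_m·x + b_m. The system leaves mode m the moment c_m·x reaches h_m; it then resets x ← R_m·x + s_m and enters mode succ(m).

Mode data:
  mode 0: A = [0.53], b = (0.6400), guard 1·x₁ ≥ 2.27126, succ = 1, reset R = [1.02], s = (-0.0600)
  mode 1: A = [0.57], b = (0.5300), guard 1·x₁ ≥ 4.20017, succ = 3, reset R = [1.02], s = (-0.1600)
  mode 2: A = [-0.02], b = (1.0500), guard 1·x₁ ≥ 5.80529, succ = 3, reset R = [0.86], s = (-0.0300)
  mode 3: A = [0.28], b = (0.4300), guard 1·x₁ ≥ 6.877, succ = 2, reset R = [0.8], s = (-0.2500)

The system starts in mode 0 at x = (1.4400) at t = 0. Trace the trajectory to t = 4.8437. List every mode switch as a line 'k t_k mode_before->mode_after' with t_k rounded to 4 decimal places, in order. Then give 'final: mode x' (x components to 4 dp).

Mode 0: guard c·x = 2.2713 hit at Δt = 0.5152 (t = 0.5152), x⁻ = (2.2713) → reset → x⁺ = (2.2567), jump to mode 1
Mode 1: guard c·x = 4.2002 hit at Δt = 0.8354 (t = 1.3506), x⁻ = (4.2002) → reset → x⁺ = (4.1242), jump to mode 3
Mode 3: guard c·x = 6.8770 hit at Δt = 1.4155 (t = 2.7661), x⁻ = (6.8770) → reset → x⁺ = (5.2516), jump to mode 2
Mode 2: guard c·x = 5.8053 hit at Δt = 0.5894 (t = 3.3555), x⁻ = (5.8053) → reset → x⁺ = (4.9625), jump to mode 3
Mode 3: guard c·x = 6.8770 hit at Δt = 0.9222 (t = 4.2777), x⁻ = (6.8770) → reset → x⁺ = (5.2516), jump to mode 2
Mode 2: flow for 0.5660 to horizon, guard not reached → x = (5.7835)

1 0.5152 0->1
2 1.3506 1->3
3 2.7661 3->2
4 3.3555 2->3
5 4.2777 3->2
final: 2 5.7835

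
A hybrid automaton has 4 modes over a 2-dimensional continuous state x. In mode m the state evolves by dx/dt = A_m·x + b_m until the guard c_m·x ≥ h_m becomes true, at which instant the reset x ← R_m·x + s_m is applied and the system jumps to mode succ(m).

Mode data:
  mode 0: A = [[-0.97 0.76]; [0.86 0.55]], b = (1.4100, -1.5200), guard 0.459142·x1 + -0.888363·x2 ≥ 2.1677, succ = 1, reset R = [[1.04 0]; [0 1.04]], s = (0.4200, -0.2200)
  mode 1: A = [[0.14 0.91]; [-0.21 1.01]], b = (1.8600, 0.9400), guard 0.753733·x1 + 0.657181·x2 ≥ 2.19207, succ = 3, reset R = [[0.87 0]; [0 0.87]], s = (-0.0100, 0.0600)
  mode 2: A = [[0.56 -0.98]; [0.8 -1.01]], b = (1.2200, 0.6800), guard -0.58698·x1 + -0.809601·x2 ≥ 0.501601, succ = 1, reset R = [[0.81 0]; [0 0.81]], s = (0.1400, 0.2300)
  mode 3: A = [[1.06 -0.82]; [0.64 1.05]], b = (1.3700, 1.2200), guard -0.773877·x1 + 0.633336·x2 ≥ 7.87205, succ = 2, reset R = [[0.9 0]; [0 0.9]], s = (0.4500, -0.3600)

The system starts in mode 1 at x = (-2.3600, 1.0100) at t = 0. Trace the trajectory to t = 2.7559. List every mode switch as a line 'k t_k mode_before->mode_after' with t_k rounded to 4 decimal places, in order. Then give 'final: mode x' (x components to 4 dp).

Mode 1: guard c·x = 2.1921 hit at Δt = 0.6884 (t = 0.6884), x⁻ = (0.0700, 3.2553) → reset → x⁺ = (0.0509, 2.8921), jump to mode 3
Mode 3: guard c·x = 7.8720 hit at Δt = 0.8661 (t = 1.5545), x⁻ = (-3.5783, 8.0572) → reset → x⁺ = (-2.7704, 6.8915), jump to mode 2
Mode 2: guard c·x = 0.5016 hit at Δt = 0.4485 (t = 2.0030), x⁻ = (-5.5171, 3.3805) → reset → x⁺ = (-4.3289, 2.9682), jump to mode 1
Mode 1: guard c·x = 2.1921 hit at Δt = 0.4492 (t = 2.4522), x⁻ = (-1.9791, 5.6055) → reset → x⁺ = (-1.7318, 4.9368), jump to mode 3
Mode 3: flow for 0.3037 to horizon, guard not reached → x = (-3.5829, 6.6499)

1 0.6884 1->3
2 1.5545 3->2
3 2.0030 2->1
4 2.4522 1->3
final: 3 -3.5829 6.6499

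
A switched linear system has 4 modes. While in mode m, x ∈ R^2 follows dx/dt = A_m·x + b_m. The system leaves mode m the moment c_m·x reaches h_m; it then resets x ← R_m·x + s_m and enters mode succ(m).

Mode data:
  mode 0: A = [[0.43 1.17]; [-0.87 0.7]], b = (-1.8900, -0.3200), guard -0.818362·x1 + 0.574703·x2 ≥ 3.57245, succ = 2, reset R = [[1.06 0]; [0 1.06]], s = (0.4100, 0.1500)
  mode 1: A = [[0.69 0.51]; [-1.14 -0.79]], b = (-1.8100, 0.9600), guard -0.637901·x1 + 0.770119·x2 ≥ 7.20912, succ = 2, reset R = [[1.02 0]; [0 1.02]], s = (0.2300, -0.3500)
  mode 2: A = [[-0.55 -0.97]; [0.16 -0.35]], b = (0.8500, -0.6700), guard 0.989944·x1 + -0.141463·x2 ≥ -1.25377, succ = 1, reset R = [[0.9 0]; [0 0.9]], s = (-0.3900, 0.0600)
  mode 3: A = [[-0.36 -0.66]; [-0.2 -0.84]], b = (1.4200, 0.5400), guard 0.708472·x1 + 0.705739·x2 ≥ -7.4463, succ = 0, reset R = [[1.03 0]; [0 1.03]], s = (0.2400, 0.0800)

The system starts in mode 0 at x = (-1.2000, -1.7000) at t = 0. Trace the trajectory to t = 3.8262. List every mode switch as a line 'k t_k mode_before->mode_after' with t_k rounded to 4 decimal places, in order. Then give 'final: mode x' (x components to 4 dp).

Mode 0: guard c·x = 3.5724 hit at Δt = 0.7525 (t = 0.7525), x⁻ = (-4.8860, -0.7414) → reset → x⁺ = (-4.7692, -0.6359), jump to mode 2
Mode 2: guard c·x = -1.2538 hit at Δt = 0.9328 (t = 1.6853), x⁻ = (-1.4617, -1.3662) → reset → x⁺ = (-1.7056, -1.1696), jump to mode 1
Mode 1: guard c·x = 7.2091 hit at Δt = 1.2004 (t = 2.8857), x⁻ = (-6.3292, 4.1184) → reset → x⁺ = (-6.2258, 3.8508), jump to mode 2
Mode 2: flow for 0.9405 to horizon, guard not reached → x = (-4.8681, 1.5123)

1 0.7525 0->2
2 1.6853 2->1
3 2.8857 1->2
final: 2 -4.8681 1.5123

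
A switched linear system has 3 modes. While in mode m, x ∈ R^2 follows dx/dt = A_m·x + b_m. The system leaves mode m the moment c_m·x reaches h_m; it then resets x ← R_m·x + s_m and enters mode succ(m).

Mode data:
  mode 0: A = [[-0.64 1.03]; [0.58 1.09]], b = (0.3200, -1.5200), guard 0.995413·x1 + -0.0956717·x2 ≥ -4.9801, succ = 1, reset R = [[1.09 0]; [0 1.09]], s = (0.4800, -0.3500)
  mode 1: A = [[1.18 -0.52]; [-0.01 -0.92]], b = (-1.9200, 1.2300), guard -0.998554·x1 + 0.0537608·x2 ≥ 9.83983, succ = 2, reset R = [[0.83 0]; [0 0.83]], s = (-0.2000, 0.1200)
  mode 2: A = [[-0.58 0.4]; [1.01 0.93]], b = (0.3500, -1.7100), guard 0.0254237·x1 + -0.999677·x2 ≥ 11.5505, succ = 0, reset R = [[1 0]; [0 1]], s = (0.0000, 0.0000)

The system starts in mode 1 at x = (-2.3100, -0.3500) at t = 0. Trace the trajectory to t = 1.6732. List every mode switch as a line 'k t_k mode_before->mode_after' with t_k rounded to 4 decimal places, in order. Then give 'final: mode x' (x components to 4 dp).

1 0.8972 1->2
final: 2 -6.0965 -8.7003

Mode 1: guard c·x = 9.8398 hit at Δt = 0.8972 (t = 0.8972), x⁻ = (-9.8199, 0.6339) → reset → x⁺ = (-8.3506, 0.6462), jump to mode 2
Mode 2: flow for 0.7760 to horizon, guard not reached → x = (-6.0965, -8.7003)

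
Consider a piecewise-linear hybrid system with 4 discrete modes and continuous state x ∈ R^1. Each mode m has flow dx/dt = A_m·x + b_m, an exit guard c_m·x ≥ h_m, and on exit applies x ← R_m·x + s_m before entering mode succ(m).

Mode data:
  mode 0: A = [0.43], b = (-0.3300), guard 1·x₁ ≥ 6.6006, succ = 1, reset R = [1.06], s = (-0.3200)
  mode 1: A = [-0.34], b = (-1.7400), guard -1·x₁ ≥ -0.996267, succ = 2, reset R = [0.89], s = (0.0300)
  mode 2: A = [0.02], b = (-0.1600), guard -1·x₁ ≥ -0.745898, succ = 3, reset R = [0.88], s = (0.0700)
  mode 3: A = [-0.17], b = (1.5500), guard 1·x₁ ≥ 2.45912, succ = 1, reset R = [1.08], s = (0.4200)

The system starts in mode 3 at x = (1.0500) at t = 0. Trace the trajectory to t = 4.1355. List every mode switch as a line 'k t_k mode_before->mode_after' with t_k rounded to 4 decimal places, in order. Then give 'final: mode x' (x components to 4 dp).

1 1.1292 3->1
2 1.9903 1->2
3 3.1815 2->3
final: 3 1.9827

Mode 3: guard c·x = 2.4591 hit at Δt = 1.1292 (t = 1.1292), x⁻ = (2.4591) → reset → x⁺ = (3.0758), jump to mode 1
Mode 1: guard c·x = -0.9963 hit at Δt = 0.8611 (t = 1.9903), x⁻ = (0.9963) → reset → x⁺ = (0.9167), jump to mode 2
Mode 2: guard c·x = -0.7459 hit at Δt = 1.1912 (t = 3.1815), x⁻ = (0.7459) → reset → x⁺ = (0.7264), jump to mode 3
Mode 3: flow for 0.9540 to horizon, guard not reached → x = (1.9827)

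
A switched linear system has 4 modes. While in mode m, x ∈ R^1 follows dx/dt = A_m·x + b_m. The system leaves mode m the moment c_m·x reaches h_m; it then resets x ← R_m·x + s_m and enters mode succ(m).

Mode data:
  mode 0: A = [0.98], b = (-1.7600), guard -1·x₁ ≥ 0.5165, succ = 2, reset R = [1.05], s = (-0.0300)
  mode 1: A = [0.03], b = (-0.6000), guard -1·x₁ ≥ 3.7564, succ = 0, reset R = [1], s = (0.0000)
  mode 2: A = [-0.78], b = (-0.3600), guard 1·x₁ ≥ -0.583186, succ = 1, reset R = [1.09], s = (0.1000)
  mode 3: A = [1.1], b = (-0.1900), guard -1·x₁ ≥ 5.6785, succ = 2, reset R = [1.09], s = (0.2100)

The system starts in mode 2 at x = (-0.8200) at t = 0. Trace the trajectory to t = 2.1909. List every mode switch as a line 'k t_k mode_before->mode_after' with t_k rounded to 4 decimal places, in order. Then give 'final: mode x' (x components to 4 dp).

1 1.3855 2->1
final: 1 -1.0379

Mode 2: guard c·x = -0.5832 hit at Δt = 1.3855 (t = 1.3855), x⁻ = (-0.5832) → reset → x⁺ = (-0.5357), jump to mode 1
Mode 1: flow for 0.8054 to horizon, guard not reached → x = (-1.0379)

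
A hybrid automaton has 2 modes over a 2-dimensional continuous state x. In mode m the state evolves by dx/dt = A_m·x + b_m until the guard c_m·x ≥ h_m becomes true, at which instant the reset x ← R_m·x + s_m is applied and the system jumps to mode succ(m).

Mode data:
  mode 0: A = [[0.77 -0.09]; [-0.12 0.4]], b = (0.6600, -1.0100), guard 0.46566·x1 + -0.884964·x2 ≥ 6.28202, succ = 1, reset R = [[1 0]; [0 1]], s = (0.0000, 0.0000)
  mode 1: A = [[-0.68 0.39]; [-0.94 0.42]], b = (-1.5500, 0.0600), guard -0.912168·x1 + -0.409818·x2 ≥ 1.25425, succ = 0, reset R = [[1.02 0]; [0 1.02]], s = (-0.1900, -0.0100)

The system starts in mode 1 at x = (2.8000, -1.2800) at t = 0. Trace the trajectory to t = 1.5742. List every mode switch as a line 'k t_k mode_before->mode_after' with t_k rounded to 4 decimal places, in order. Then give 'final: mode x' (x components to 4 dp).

Mode 1: guard c·x = 1.2543 hit at Δt = 0.8347 (t = 0.8347), x⁻ = (0.0061, -3.0741) → reset → x⁺ = (-0.1837, -3.1456), jump to mode 0
Mode 0: flow for 0.7395 to horizon, guard not reached → x = (0.6901, -5.1160)

1 0.8347 1->0
final: 0 0.6901 -5.1160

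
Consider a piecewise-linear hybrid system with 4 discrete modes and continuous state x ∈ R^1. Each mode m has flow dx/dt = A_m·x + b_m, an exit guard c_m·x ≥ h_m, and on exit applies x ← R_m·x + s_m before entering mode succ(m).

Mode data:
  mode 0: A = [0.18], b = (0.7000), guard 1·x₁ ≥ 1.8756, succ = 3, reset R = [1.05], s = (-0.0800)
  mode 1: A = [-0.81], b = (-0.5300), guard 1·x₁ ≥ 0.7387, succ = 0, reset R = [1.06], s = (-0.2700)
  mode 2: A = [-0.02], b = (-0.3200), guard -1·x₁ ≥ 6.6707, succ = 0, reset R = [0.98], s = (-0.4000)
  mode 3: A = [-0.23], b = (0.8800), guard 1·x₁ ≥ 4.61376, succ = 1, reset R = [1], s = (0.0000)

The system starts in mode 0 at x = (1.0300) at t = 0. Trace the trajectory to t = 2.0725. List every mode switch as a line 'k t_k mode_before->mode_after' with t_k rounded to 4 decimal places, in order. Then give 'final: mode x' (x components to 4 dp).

Mode 0: guard c·x = 1.8756 hit at Δt = 0.8813 (t = 0.8813), x⁻ = (1.8756) → reset → x⁺ = (1.8894), jump to mode 3
Mode 3: flow for 1.1912 to horizon, guard not reached → x = (2.3535)

1 0.8813 0->3
final: 3 2.3535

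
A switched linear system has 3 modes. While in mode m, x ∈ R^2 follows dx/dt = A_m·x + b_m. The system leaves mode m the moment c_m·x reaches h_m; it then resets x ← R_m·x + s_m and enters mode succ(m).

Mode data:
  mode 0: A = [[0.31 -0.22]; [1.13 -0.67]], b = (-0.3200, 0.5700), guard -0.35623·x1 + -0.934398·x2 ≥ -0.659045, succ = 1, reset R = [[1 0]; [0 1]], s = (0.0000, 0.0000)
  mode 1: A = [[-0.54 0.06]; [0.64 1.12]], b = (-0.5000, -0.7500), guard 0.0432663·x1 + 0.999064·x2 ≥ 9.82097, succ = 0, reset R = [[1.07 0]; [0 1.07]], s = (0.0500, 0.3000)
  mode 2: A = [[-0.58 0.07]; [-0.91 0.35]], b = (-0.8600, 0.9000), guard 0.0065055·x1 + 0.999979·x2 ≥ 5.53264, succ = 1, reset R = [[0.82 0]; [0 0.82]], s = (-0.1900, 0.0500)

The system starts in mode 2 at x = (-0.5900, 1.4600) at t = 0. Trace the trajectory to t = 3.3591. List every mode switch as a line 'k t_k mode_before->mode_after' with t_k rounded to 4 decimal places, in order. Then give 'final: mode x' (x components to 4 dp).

Mode 2: guard c·x = 5.5326 hit at Δt = 1.4780 (t = 1.4780), x⁻ = (-0.8549, 5.5383) → reset → x⁺ = (-0.8910, 4.5914), jump to mode 1
Mode 1: guard c·x = 9.8210 hit at Δt = 0.8242 (t = 2.3022), x⁻ = (-0.6239, 9.8572) → reset → x⁺ = (-0.6176, 10.8472), jump to mode 0
Mode 0: flow for 1.0569 to horizon, guard not reached → x = (-3.3005, 3.9120)

1 1.4780 2->1
2 2.3022 1->0
final: 0 -3.3005 3.9120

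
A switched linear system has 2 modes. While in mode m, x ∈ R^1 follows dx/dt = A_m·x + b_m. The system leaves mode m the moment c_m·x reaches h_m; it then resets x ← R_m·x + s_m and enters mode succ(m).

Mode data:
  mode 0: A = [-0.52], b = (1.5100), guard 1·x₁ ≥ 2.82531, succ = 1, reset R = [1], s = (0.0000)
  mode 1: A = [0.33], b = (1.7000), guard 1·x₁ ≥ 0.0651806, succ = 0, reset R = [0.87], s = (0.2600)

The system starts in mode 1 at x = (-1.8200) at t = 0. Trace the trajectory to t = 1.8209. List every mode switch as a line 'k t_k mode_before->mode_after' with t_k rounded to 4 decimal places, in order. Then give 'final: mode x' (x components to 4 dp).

1 1.3589 1->0
final: 0 0.8692

Mode 1: guard c·x = 0.0652 hit at Δt = 1.3589 (t = 1.3589), x⁻ = (0.0652) → reset → x⁺ = (0.3167), jump to mode 0
Mode 0: flow for 0.4620 to horizon, guard not reached → x = (0.8692)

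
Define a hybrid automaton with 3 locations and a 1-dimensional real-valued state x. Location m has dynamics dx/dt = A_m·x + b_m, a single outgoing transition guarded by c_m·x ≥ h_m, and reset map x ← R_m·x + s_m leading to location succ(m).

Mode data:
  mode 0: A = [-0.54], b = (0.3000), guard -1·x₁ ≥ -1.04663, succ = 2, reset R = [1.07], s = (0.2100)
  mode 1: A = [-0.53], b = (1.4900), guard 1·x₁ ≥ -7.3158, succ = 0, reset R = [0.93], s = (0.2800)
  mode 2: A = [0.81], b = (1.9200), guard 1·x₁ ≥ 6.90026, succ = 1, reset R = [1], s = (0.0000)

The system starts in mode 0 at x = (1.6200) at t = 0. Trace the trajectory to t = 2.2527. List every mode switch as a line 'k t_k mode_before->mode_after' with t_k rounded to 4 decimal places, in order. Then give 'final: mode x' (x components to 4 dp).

Mode 0: guard c·x = -1.0466 hit at Δt = 1.4326 (t = 1.4326), x⁻ = (1.0466) → reset → x⁺ = (1.3299), jump to mode 2
Mode 2: flow for 0.8201 to horizon, guard not reached → x = (4.8195)

1 1.4326 0->2
final: 2 4.8195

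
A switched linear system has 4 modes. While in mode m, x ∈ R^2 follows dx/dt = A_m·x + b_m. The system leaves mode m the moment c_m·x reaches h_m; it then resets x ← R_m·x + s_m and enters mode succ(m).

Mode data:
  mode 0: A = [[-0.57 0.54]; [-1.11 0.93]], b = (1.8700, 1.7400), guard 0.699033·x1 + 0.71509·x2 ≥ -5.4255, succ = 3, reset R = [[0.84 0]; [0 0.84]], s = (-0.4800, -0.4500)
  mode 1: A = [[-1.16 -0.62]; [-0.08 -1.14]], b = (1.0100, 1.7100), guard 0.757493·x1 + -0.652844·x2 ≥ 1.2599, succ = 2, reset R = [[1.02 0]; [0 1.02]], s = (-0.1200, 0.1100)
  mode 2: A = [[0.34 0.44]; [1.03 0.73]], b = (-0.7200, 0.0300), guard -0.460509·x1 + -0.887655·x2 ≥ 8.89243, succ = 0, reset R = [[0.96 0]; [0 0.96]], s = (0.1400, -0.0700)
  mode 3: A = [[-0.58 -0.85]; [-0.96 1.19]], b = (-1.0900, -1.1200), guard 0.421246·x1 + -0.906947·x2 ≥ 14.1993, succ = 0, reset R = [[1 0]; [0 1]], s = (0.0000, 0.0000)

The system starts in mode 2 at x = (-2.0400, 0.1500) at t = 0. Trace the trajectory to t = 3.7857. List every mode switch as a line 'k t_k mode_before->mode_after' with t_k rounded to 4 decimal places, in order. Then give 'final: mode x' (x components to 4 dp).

1 1.3149 2->0
2 2.8021 0->3
final: 3 2.0589 -12.5212

Mode 2: guard c·x = 8.8924 hit at Δt = 1.3149 (t = 1.3149), x⁻ = (-5.9672, -6.9221) → reset → x⁺ = (-5.5885, -6.7153), jump to mode 0
Mode 0: guard c·x = -5.4255 hit at Δt = 1.4872 (t = 2.8021), x⁻ = (-3.3903, -4.2729) → reset → x⁺ = (-3.3279, -4.0393), jump to mode 3
Mode 3: flow for 0.9836 to horizon, guard not reached → x = (2.0589, -12.5212)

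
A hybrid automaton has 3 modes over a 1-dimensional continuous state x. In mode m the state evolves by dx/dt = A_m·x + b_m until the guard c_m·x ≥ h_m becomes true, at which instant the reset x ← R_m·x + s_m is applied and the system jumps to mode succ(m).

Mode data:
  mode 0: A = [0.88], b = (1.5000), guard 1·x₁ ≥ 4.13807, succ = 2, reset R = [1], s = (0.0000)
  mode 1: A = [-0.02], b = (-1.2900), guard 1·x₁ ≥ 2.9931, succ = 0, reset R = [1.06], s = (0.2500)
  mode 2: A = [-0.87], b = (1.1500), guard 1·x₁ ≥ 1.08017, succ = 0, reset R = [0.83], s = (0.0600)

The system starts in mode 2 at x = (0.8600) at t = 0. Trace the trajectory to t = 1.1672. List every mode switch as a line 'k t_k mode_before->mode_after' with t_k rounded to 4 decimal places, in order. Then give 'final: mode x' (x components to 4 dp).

1 0.7444 2->0
final: 0 2.1559

Mode 2: guard c·x = 1.0802 hit at Δt = 0.7444 (t = 0.7444), x⁻ = (1.0802) → reset → x⁺ = (0.9565), jump to mode 0
Mode 0: flow for 0.4228 to horizon, guard not reached → x = (2.1559)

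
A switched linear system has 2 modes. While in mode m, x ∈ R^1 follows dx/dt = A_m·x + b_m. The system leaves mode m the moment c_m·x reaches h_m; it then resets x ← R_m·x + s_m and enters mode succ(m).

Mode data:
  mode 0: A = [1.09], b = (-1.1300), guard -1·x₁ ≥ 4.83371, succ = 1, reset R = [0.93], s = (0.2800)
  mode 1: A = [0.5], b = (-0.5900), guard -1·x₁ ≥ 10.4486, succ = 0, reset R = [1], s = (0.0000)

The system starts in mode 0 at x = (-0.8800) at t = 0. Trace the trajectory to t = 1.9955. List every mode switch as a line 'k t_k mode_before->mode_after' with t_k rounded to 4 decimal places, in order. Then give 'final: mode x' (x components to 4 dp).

1 1.0269 0->1
final: 1 -7.5769

Mode 0: guard c·x = 4.8337 hit at Δt = 1.0269 (t = 1.0269), x⁻ = (-4.8337) → reset → x⁺ = (-4.2154), jump to mode 1
Mode 1: flow for 0.9686 to horizon, guard not reached → x = (-7.5769)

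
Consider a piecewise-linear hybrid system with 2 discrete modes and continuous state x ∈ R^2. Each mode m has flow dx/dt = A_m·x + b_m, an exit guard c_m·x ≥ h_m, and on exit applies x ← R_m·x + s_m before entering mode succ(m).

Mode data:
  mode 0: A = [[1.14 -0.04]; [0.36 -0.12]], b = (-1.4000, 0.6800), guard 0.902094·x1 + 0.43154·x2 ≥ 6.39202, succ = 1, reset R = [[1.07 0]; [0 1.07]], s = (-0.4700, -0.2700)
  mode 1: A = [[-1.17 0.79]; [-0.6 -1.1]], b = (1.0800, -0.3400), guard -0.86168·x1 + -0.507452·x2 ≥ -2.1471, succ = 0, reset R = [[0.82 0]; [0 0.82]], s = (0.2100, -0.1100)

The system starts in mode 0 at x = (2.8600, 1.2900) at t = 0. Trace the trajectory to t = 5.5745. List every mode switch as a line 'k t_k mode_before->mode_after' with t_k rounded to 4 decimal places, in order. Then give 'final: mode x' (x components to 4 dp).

1 0.8999 0->1
2 1.8119 1->0
3 3.0215 0->1
4 3.8276 1->0
5 4.9583 0->1
final: 1 3.5546 -0.6569

Mode 0: guard c·x = 6.3920 hit at Δt = 0.8999 (t = 0.8999), x⁻ = (5.6588, 2.9829) → reset → x⁺ = (5.5849, 2.9217), jump to mode 1
Mode 1: guard c·x = -2.1471 hit at Δt = 0.9120 (t = 1.8119), x⁻ = (2.7663, -0.4662) → reset → x⁺ = (2.4784, -0.4923), jump to mode 0
Mode 0: guard c·x = 6.3920 hit at Δt = 1.2096 (t = 3.0215), x⁻ = (6.1554, 1.9449) → reset → x⁺ = (6.1162, 1.8111), jump to mode 1
Mode 1: guard c·x = -2.1471 hit at Δt = 0.8061 (t = 3.8276), x⁻ = (2.9500, -0.7780) → reset → x⁺ = (2.6290, -0.7480), jump to mode 0
Mode 0: guard c·x = 6.3920 hit at Δt = 1.1307 (t = 4.9583), x⁻ = (6.3021, 1.6381) → reset → x⁺ = (6.2733, 1.4828), jump to mode 1
Mode 1: flow for 0.6162 to horizon, guard not reached → x = (3.5546, -0.6569)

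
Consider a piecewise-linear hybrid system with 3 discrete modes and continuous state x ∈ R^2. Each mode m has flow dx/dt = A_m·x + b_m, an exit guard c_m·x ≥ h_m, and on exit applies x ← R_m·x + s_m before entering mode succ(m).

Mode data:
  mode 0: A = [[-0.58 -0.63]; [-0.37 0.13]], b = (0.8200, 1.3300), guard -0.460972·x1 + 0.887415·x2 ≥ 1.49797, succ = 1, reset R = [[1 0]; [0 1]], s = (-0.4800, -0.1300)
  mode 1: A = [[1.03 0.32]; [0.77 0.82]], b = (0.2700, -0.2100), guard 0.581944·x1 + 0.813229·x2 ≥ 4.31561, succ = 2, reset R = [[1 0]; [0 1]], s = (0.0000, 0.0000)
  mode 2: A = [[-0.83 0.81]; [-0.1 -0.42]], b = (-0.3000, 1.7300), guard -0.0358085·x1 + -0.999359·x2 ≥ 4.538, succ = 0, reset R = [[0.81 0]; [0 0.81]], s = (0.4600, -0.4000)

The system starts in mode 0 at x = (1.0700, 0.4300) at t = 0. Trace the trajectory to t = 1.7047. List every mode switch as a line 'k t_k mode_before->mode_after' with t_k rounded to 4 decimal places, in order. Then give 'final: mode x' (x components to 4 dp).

Mode 0: guard c·x = 1.4980 hit at Δt = 1.3230 (t = 1.3230), x⁻ = (0.5275, 1.9620) → reset → x⁺ = (0.0475, 1.8320), jump to mode 1
Mode 1: flow for 0.3817 to horizon, guard not reached → x = (0.5129, 2.4962)

1 1.3230 0->1
final: 1 0.5129 2.4962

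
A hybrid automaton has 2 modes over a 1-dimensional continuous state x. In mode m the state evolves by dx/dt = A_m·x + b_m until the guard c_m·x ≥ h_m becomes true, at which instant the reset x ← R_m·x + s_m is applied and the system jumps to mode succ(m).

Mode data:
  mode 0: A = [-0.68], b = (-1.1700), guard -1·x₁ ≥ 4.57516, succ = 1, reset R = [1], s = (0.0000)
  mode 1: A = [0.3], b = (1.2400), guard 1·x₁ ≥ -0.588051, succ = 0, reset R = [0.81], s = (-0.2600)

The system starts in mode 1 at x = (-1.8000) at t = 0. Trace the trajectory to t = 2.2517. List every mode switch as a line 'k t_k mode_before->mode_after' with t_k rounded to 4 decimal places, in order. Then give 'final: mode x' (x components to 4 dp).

1 1.3944 1->0
final: 0 -1.1711

Mode 1: guard c·x = -0.5881 hit at Δt = 1.3944 (t = 1.3944), x⁻ = (-0.5881) → reset → x⁺ = (-0.7363), jump to mode 0
Mode 0: flow for 0.8573 to horizon, guard not reached → x = (-1.1711)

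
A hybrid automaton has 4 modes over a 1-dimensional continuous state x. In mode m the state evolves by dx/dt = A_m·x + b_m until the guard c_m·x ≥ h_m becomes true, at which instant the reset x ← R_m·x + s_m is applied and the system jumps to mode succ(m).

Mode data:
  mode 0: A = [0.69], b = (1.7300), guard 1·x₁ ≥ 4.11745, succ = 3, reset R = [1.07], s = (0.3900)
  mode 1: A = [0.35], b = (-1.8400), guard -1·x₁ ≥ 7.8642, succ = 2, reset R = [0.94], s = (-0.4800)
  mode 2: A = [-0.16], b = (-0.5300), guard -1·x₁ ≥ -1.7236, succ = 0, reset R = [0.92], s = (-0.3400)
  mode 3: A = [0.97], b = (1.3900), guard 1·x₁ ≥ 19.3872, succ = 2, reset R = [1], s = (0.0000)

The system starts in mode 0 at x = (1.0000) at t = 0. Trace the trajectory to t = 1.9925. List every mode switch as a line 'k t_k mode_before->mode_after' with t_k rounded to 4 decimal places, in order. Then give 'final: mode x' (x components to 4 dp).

1 0.9217 0->3
final: 3 16.1659

Mode 0: guard c·x = 4.1174 hit at Δt = 0.9217 (t = 0.9217), x⁻ = (4.1174) → reset → x⁺ = (4.7957), jump to mode 3
Mode 3: flow for 1.0708 to horizon, guard not reached → x = (16.1659)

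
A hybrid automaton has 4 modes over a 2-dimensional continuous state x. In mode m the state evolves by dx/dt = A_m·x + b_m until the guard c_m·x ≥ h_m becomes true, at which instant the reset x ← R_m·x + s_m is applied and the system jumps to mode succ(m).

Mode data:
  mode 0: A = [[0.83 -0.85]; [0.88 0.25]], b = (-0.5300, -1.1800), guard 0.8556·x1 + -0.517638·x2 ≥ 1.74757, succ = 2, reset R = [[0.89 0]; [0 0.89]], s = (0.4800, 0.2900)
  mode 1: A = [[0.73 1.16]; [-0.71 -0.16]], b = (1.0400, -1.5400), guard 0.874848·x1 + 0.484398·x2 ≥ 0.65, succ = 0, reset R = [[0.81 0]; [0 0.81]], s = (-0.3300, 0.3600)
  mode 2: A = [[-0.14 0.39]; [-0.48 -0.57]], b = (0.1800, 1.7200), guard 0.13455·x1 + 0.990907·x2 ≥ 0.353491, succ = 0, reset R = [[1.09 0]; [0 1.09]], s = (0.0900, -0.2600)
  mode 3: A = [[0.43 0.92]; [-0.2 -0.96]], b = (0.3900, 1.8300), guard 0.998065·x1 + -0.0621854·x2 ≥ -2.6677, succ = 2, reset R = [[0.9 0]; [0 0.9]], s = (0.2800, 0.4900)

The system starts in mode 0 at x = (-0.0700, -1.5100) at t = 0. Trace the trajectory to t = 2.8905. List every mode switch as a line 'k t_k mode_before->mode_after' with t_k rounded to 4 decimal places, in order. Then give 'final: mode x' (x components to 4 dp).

1 0.5488 0->2
2 1.7439 2->0
final: 0 1.6756 -0.0987

Mode 0: guard c·x = 1.7476 hit at Δt = 0.5488 (t = 0.5488), x⁻ = (0.6437, -2.3121) → reset → x⁺ = (1.0529, -1.7678), jump to mode 2
Mode 2: guard c·x = 0.3535 hit at Δt = 1.1951 (t = 1.7439), x⁻ = (0.8185, 0.2456) → reset → x⁺ = (0.9821, 0.0077), jump to mode 0
Mode 0: flow for 1.1466 to horizon, guard not reached → x = (1.6756, -0.0987)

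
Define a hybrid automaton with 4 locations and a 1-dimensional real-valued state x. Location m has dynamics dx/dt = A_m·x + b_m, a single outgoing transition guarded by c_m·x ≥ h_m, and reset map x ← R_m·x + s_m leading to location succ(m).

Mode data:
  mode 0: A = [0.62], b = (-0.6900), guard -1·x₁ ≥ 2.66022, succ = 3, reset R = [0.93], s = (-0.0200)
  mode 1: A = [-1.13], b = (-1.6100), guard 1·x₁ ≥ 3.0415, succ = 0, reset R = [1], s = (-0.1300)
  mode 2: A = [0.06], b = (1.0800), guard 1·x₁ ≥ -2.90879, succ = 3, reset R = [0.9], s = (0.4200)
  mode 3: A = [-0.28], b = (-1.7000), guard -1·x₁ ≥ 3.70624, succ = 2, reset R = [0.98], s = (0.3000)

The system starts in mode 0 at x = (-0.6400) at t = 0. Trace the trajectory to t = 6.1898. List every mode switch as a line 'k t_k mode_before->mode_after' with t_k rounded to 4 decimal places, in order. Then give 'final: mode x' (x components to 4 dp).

Mode 0: guard c·x = 2.6602 hit at Δt = 1.2365 (t = 1.2365), x⁻ = (-2.6602) → reset → x⁺ = (-2.4940), jump to mode 3
Mode 3: guard c·x = 3.7062 hit at Δt = 1.4778 (t = 2.7143), x⁻ = (-3.7062) → reset → x⁺ = (-3.3321), jump to mode 2
Mode 2: guard c·x = -2.9088 hit at Δt = 0.4742 (t = 3.1885), x⁻ = (-2.9088) → reset → x⁺ = (-2.1979), jump to mode 3
Mode 3: guard c·x = 3.7062 hit at Δt = 1.7618 (t = 4.9503), x⁻ = (-3.7062) → reset → x⁺ = (-3.3321), jump to mode 2
Mode 2: guard c·x = -2.9088 hit at Δt = 0.4742 (t = 5.4245), x⁻ = (-2.9088) → reset → x⁺ = (-2.1979), jump to mode 3
Mode 3: flow for 0.7653 to horizon, guard not reached → x = (-2.9450)

1 1.2365 0->3
2 2.7143 3->2
3 3.1885 2->3
4 4.9503 3->2
5 5.4245 2->3
final: 3 -2.9450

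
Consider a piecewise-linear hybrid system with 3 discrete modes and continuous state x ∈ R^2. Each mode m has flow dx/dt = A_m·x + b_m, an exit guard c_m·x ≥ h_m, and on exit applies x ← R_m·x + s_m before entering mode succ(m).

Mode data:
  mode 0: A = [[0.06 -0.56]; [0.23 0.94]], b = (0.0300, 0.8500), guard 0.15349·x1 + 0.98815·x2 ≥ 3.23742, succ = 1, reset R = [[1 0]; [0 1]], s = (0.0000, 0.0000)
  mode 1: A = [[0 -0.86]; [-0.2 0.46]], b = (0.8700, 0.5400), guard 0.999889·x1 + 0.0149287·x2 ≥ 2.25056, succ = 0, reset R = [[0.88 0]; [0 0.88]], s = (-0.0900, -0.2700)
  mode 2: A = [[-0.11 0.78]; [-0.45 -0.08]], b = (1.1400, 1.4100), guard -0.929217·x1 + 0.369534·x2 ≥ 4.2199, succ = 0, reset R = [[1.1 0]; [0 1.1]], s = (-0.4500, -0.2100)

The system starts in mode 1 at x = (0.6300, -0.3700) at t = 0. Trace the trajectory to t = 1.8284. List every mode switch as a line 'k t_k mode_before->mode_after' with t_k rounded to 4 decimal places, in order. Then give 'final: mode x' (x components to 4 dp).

Mode 1: guard c·x = 2.2506 hit at Δt = 1.5113 (t = 1.5113), x⁻ = (2.2532, -0.1615) → reset → x⁺ = (1.8928, -0.4121), jump to mode 0
Mode 0: flow for 0.3171 to horizon, guard not reached → x = (1.9843, -0.0763)

1 1.5113 1->0
final: 0 1.9843 -0.0763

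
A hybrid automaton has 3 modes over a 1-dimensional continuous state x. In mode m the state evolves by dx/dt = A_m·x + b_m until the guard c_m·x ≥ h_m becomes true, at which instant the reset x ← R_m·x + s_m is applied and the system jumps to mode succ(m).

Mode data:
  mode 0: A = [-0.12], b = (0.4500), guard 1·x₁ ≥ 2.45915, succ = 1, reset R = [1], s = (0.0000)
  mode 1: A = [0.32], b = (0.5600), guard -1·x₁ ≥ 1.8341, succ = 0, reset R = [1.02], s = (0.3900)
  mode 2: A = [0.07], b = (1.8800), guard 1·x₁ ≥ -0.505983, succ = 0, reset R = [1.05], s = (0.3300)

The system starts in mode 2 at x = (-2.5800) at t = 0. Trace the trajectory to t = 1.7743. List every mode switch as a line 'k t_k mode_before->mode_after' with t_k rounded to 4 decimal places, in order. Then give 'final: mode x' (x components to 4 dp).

Mode 2: guard c·x = -0.5060 hit at Δt = 1.1711 (t = 1.1711), x⁻ = (-0.5060) → reset → x⁺ = (-0.2013), jump to mode 0
Mode 0: flow for 0.6032 to horizon, guard not reached → x = (0.0746)

1 1.1711 2->0
final: 0 0.0746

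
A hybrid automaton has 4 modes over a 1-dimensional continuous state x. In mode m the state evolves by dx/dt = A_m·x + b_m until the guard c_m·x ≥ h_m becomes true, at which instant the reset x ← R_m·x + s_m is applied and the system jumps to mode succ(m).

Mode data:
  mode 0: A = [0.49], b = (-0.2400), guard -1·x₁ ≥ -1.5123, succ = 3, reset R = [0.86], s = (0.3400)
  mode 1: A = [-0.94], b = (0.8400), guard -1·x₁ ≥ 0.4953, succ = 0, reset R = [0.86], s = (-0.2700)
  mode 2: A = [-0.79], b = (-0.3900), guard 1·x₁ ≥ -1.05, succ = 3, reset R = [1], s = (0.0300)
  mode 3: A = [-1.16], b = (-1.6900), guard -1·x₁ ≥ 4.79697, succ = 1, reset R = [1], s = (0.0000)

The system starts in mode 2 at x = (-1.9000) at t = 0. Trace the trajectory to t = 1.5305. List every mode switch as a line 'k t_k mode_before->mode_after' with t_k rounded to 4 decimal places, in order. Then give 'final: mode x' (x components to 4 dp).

1 1.1739 2->3
final: 3 -1.1680

Mode 2: guard c·x = -1.0500 hit at Δt = 1.1739 (t = 1.1739), x⁻ = (-1.0500) → reset → x⁺ = (-1.0200), jump to mode 3
Mode 3: flow for 0.3566 to horizon, guard not reached → x = (-1.1680)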